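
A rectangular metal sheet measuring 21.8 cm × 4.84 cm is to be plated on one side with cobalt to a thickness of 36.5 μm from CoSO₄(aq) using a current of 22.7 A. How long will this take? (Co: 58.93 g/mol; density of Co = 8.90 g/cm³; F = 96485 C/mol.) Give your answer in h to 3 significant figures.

0.137 h

Plated area = 21.8 × 4.84 = 105.5 cm²
Volume = 105.5 × 36.5×10⁻⁴ cm = 0.3851 cm³
m(Co) = 0.3851 × 8.90 = 3.427 g
n(Co) = 3.427 / 58.93 = 0.05815 mol; n(e⁻) = 2 × 0.05815 = 0.1163 mol
Q = 0.1163 × 96485 = 11220 C
t = 11220 / 22.7 = 494.3 s = 0.137 h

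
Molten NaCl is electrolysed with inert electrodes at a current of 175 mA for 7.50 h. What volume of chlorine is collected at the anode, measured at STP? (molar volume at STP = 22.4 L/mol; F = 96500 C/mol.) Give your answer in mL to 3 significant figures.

Charge passed = 0.175 × 27000 = 4725 C
n(e⁻) = 4725 / 96500 = 0.04896 mol
2Cl⁻ → Cl₂ + 2e⁻, so n(Cl₂) = 0.04896 / 2 = 0.02448 mol
V = 0.02448 × 22.4 = 0.5484 L
= 548 mL

548 mL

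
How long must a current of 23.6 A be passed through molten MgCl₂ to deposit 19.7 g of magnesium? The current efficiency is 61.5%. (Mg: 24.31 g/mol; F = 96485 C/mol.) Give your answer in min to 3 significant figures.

180 min

n(Mg) = 19.7 / 24.31 = 0.8104 mol
Mg²⁺ + 2e⁻ → Mg, so n(e⁻) = 2 × 0.8104 = 1.621 mol
Q = 1.621 × 96485 / 0.615 = 2.543×10^5 C
t = Q / I = 2.543×10^5 / 23.6 = 10780 s = 180 min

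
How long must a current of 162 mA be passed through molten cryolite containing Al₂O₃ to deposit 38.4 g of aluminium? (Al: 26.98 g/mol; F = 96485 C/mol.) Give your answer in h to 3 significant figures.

n(Al) = 38.4 / 26.98 = 1.423 mol
Al³⁺ + 3e⁻ → Al, so n(e⁻) = 3 × 1.423 = 4.269 mol
Q = 4.269 × 96485 = 4.119×10^5 C
t = Q / I = 4.119×10^5 / 0.162 = 2.543×10^6 s = 706 h

706 h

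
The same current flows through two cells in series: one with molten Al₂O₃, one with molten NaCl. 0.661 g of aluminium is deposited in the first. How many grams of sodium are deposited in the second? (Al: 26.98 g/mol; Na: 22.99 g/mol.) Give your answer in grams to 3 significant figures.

1.69 g

n(Al) = 0.661 / 26.98 = 0.02450 mol
Al³⁺ + 3e⁻ → Al, so n(e⁻) = 3 × 0.02450 = 0.07350 mol
Same current for the same time ⇒ same n(e⁻) = 0.07350 mol in both cells.
Na⁺ + e⁻ → Na, so n(Na) = 0.07350 mol
m(Na) = 0.07350 × 22.99 = 1.69 g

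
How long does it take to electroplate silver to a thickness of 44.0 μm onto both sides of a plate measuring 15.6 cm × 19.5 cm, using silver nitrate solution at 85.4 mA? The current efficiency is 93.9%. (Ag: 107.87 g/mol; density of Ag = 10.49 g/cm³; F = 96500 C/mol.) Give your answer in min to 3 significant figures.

Plated area = 2 × 15.6 × 19.5 = 608.4 cm²
Volume = 608.4 × 44.0×10⁻⁴ cm = 2.677 cm³
m(Ag) = 2.677 × 10.49 = 28.08 g
n(Ag) = 28.08 / 107.87 = 0.2603 mol; n(e⁻) = 0.2603 mol
Q = 0.2603 × 96500 / 0.939 = 26750 C
t = 26750 / 0.0854 = 3.132×10^5 s = 5220 min

5220 min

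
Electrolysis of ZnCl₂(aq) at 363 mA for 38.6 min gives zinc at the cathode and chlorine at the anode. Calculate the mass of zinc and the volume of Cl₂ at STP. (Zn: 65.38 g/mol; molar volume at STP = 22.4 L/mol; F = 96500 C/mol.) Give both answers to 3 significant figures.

Q = 0.363 × 2316 = 840.7 C; n(e⁻) = 840.7 / 96500 = 0.008712 mol
Cathode: Zn²⁺ + 2e⁻ → Zn → n(Zn) = 0.008712/2 = 0.004356 mol → 0.285 g
Anode: 2Cl⁻ → Cl₂ + 2e⁻ → n(Cl₂) = 0.008712/2 = 0.004356 mol → 0.0976 L

0.285 g Zn; 0.0976 L Cl₂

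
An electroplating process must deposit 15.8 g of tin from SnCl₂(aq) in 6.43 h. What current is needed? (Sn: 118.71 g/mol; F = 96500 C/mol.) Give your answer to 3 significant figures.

n(Sn) = 15.8 / 118.71 = 0.1331 mol
Sn²⁺ + 2e⁻ → Sn, so n(e⁻) = 2 × 0.1331 = 0.2662 mol
Q = 0.2662 × 96500 = 25690 C
I = Q / t = 25690 / 23148 s = 1.11 A

1.11 A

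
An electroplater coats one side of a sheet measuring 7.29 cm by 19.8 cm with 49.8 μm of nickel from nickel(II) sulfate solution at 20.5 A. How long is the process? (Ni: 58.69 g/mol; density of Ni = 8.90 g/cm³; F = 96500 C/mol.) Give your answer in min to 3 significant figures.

Plated area = 7.29 × 19.8 = 144.3 cm²
Volume = 144.3 × 49.8×10⁻⁴ cm = 0.7186 cm³
m(Ni) = 0.7186 × 8.90 = 6.396 g
n(Ni) = 6.396 / 58.69 = 0.1090 mol; n(e⁻) = 2 × 0.1090 = 0.2180 mol
Q = 0.2180 × 96500 = 21040 C
t = 21040 / 20.5 = 1026 s = 17.1 min

17.1 min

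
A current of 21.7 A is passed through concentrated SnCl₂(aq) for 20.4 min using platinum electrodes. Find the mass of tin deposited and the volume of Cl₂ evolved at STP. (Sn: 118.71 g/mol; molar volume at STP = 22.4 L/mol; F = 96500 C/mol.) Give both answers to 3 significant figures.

16.3 g Sn; 3.08 L Cl₂

Q = 21.7 × 1224 = 26560 C; n(e⁻) = 26560 / 96500 = 0.2752 mol
Cathode: Sn²⁺ + 2e⁻ → Sn → n(Sn) = 0.2752/2 = 0.1376 mol → 16.3 g
Anode: 2Cl⁻ → Cl₂ + 2e⁻ → n(Cl₂) = 0.2752/2 = 0.1376 mol → 3.08 L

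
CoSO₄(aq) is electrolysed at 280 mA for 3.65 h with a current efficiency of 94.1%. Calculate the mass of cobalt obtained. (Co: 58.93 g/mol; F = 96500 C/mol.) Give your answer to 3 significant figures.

1.06 g

Q = 0.280 × 13140 = 3679 C
n(e⁻) = 3679 / 96500 = 0.03812 mol
Co²⁺ + 2e⁻ → Co, so theoretical m(Co) = 0.01906 × 58.93 = 1.123 g
Actual mass = 94.1% × 1.123 = 1.06 g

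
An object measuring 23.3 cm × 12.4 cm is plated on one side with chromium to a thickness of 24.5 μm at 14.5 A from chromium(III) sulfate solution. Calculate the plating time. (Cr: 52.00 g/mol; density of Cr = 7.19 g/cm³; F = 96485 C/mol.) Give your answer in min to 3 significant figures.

32.6 min

Plated area = 23.3 × 12.4 = 288.9 cm²
Volume = 288.9 × 24.5×10⁻⁴ cm = 0.7078 cm³
m(Cr) = 0.7078 × 7.19 = 5.089 g
n(Cr) = 5.089 / 52.00 = 0.09787 mol; n(e⁻) = 3 × 0.09787 = 0.2936 mol
Q = 0.2936 × 96485 = 28330 C
t = 28330 / 14.5 = 1954 s = 32.6 min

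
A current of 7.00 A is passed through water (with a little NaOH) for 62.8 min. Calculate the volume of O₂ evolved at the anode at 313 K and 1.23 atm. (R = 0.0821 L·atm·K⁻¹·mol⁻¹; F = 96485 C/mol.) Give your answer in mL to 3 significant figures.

Q = 7.00 A × 3768 s = 26380 C
n(e⁻) = 26380 / 96485 = 0.2734 mol
2H₂O → O₂ + 4H⁺ + 4e⁻, so n(O₂) = 0.2734 / 4 = 0.06835 mol
V = nRT/P = 0.06835 × 0.0821 × 313 / 1.23 = 1.428 L
= 1430 mL

1430 mL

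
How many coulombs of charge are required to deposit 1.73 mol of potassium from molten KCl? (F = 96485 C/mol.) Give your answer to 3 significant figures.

1.67×10^5 C

K⁺ + e⁻ → K, so n(e⁻) = 1 × 1.73 = 1.730 mol
Q = 1.730 × 96485 = 1.669×10^5 C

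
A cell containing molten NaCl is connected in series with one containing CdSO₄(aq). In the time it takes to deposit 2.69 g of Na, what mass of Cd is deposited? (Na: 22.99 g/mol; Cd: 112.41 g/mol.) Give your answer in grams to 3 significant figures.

n(Na) = 2.69 / 22.99 = 0.1170 mol
Na⁺ + e⁻ → Na, so n(e⁻) = 0.1170 mol
In series, the same 0.1170 mol of electrons flows through the second cell.
Cd²⁺ + 2e⁻ → Cd, so n(Cd) = 0.1170 / 2 = 0.05850 mol
m(Cd) = 0.05850 × 112.41 = 6.58 g

6.58 g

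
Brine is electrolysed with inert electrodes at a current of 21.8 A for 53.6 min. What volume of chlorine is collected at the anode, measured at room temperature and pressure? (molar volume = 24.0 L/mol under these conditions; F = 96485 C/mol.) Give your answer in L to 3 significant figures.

8.72 L

Q = It = 21.8 × 3216 = 70110 C
Moles of electrons = 70110 / 96485 = 0.7266 mol
2Cl⁻ → Cl₂ + 2e⁻, so n(Cl₂) = 0.7266 / 2 = 0.3633 mol
V = 0.3633 × 24.0 = 8.719 L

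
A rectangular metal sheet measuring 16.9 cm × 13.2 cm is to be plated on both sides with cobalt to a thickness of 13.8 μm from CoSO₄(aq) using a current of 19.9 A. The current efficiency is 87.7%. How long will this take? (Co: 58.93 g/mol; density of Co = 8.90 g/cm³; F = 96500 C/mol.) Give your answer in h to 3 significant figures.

0.286 h

Plated area = 2 × 16.9 × 13.2 = 446.2 cm²
Volume = 446.2 × 13.8×10⁻⁴ cm = 0.6158 cm³
m(Co) = 0.6158 × 8.90 = 5.481 g
n(Co) = 5.481 / 58.93 = 0.09301 mol; n(e⁻) = 2 × 0.09301 = 0.1860 mol
Q = 0.1860 × 96500 / 0.877 = 20470 C
t = 20470 / 19.9 = 1029 s = 0.286 h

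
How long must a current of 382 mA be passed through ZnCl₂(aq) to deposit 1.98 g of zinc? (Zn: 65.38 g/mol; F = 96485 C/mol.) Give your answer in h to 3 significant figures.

n(Zn) = 1.98 / 65.38 = 0.03028 mol
Zn²⁺ + 2e⁻ → Zn, so n(e⁻) = 2 × 0.03028 = 0.06056 mol
Q = 0.06056 × 96485 = 5843 C
t = Q / I = 5843 / 0.382 = 15300 s = 4.25 h

4.25 h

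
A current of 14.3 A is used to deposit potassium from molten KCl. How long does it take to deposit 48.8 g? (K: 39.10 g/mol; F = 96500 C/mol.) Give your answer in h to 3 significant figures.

n(K) = 48.8 / 39.10 = 1.248 mol
K⁺ + e⁻ → K, so n(e⁻) = 1.248 mol
Q = 1.248 × 96500 = 1.204×10^5 C
t = Q / I = 1.204×10^5 / 14.3 = 8420 s = 2.34 h

2.34 h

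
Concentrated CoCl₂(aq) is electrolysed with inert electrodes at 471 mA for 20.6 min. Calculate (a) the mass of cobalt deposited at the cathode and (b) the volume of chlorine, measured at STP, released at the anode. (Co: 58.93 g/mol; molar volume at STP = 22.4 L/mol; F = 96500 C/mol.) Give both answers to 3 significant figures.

0.178 g Co; 0.0676 L Cl₂

Q = 0.471 × 1236 = 582.2 C; n(e⁻) = 582.2 / 96500 = 0.006033 mol
Cathode: Co²⁺ + 2e⁻ → Co → n(Co) = 0.006033/2 = 0.003017 mol → 0.178 g
Anode: 2Cl⁻ → Cl₂ + 2e⁻ → n(Cl₂) = 0.006033/2 = 0.003017 mol → 0.0676 L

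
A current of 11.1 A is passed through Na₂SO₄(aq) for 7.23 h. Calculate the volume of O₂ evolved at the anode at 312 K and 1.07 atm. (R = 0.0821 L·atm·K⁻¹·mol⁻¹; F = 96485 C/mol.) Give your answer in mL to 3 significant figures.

Q = 11.1 A × 26028 s = 2.889×10^5 C
n(e⁻) = Q/F = 2.889×10^5/96485 = 2.994 mol
2H₂O → O₂ + 4H⁺ + 4e⁻, so n(O₂) = 2.994 / 4 = 0.7485 mol
V = nRT/P = 0.7485 × 0.0821 × 312 / 1.07 = 17.92 L
= 17900 mL

17900 mL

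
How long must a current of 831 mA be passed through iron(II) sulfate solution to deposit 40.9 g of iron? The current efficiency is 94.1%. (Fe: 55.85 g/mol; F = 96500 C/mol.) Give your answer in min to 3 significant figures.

3010 min

n(Fe) = 40.9 / 55.85 = 0.7323 mol
Fe²⁺ + 2e⁻ → Fe, so n(e⁻) = 2 × 0.7323 = 1.465 mol
Q = 1.465 × 96500 / 0.941 = 1.502×10^5 C
t = Q / I = 1.502×10^5 / 0.831 = 1.807×10^5 s = 3010 min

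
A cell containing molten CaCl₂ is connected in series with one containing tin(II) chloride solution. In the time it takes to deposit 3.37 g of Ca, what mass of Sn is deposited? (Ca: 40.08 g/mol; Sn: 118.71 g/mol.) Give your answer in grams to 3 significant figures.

9.98 g

n(Ca) = 3.37 / 40.08 = 0.08408 mol
Ca²⁺ + 2e⁻ → Ca, so n(e⁻) = 2 × 0.08408 = 0.1682 mol
Same current for the same time ⇒ same n(e⁻) = 0.1682 mol in both cells.
Sn²⁺ + 2e⁻ → Sn, so n(Sn) = 0.1682 / 2 = 0.08410 mol
m(Sn) = 0.08410 × 118.71 = 9.98 g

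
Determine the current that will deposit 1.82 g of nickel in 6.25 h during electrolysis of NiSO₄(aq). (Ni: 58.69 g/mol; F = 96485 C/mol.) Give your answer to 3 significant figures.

0.266 A

n(Ni) = 1.82 / 58.69 = 0.03101 mol
Ni²⁺ + 2e⁻ → Ni, so n(e⁻) = 2 × 0.03101 = 0.06202 mol
Q = 0.06202 × 96485 = 5984 C
I = Q / t = 5984 / 22500 s = 0.266 A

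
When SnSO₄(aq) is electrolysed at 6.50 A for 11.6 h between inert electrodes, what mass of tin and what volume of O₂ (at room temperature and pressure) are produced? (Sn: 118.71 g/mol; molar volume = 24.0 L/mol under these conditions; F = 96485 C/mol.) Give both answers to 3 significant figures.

Q = 6.50 × 41760 = 2.714×10^5 C; n(e⁻) = 2.714×10^5 / 96485 = 2.813 mol
Cathode: Sn²⁺ + 2e⁻ → Sn → n(Sn) = 2.813/2 = 1.407 mol → 167 g
Anode: 2H₂O → O₂ + 4H⁺ + 4e⁻ → n(O₂) = 2.813/4 = 0.7033 mol → 16.9 L

167 g Sn; 16.9 L O₂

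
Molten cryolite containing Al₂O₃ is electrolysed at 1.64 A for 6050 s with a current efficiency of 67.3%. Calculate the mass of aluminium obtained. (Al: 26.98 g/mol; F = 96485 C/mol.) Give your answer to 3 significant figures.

Q = 1.64 × 6050 = 9922 C
n(e⁻) = 9922 / 96485 = 0.1028 mol
Al³⁺ + 3e⁻ → Al, so theoretical m(Al) = 0.03427 × 26.98 = 0.9246 g
Actual mass = 67.3% × 0.9246 = 0.622 g

0.622 g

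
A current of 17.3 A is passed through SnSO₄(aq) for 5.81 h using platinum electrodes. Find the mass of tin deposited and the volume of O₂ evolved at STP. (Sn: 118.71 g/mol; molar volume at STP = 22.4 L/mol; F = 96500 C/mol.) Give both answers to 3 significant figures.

Q = 17.3 × 20916 = 3.618×10^5 C; n(e⁻) = 3.618×10^5 / 96500 = 3.749 mol
Cathode: Sn²⁺ + 2e⁻ → Sn → n(Sn) = 3.749/2 = 1.875 mol → 223 g
Anode: 2H₂O → O₂ + 4H⁺ + 4e⁻ → n(O₂) = 3.749/4 = 0.9373 mol → 21.0 L

223 g Sn; 21.0 L O₂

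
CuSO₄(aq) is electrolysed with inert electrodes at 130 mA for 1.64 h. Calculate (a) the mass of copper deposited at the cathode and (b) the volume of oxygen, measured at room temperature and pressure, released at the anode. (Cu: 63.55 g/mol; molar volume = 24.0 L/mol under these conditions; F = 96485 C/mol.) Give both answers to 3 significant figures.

Q = 0.130 × 5904 = 767.5 C; n(e⁻) = 767.5 / 96485 = 0.007955 mol
Cathode: Cu²⁺ + 2e⁻ → Cu → n(Cu) = 0.007955/2 = 0.003978 mol → 0.253 g
Anode: 2H₂O → O₂ + 4H⁺ + 4e⁻ → n(O₂) = 0.007955/4 = 0.001989 mol → 0.0477 L

0.253 g Cu; 0.0477 L O₂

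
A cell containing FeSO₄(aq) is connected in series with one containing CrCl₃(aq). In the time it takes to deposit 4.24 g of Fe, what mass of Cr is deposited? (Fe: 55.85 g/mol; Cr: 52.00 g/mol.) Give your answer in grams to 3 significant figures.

n(Fe) = 4.24 / 55.85 = 0.07592 mol
Fe²⁺ + 2e⁻ → Fe, so n(e⁻) = 2 × 0.07592 = 0.1518 mol
The cells are in series, so the same charge (and hence the same n(e⁻) = 0.1518 mol) passes through both.
Cr³⁺ + 3e⁻ → Cr, so n(Cr) = 0.1518 / 3 = 0.05060 mol
m(Cr) = 0.05060 × 52.00 = 2.63 g

2.63 g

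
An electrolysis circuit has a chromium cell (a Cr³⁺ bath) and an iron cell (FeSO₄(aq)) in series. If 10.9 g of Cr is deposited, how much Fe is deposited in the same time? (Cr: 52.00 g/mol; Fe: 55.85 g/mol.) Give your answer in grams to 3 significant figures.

17.6 g

n(Cr) = 10.9 / 52.00 = 0.2096 mol
Cr³⁺ + 3e⁻ → Cr, so n(e⁻) = 3 × 0.2096 = 0.6288 mol
The cells are in series, so the same charge (and hence the same n(e⁻) = 0.6288 mol) passes through both.
Fe²⁺ + 2e⁻ → Fe, so n(Fe) = 0.6288 / 2 = 0.3144 mol
m(Fe) = 0.3144 × 55.85 = 17.6 g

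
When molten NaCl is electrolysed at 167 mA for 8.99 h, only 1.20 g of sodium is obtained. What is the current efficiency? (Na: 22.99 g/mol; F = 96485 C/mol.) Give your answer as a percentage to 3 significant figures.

93.2%

Q = 0.167 × 32364 = 5405 C
n(e⁻) = 5405 / 96485 = 0.05602 mol
Na⁺ + e⁻ → Na, so theoretical n(Na) = 0.05602 mol → 1.288 g
Efficiency = 1.20 / 1.288 = 0.9317 = 93.2%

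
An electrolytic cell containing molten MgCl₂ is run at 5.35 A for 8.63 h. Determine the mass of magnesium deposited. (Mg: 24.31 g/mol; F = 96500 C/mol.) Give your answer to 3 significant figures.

Q = 5.35 A × 31068 s = 1.662×10^5 C
n(e⁻) = Q/F = 1.662×10^5/96500 = 1.722 mol
Mg²⁺ + 2e⁻ → Mg, so n(Mg) = 1.722 / 2 = 0.8610 mol
m = 0.8610 × 24.31 = 20.9 g

20.9 g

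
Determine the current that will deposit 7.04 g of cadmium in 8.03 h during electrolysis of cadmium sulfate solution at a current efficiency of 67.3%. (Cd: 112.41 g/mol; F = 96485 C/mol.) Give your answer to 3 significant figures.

n(Cd) = 7.04 / 112.41 = 0.06263 mol
Cd²⁺ + 2e⁻ → Cd, so n(e⁻) = 2 × 0.06263 = 0.1253 mol
Q = 0.1253 × 96485 / 0.673 = 17960 C
I = Q / t = 17960 / 28908 s = 0.621 A

0.621 A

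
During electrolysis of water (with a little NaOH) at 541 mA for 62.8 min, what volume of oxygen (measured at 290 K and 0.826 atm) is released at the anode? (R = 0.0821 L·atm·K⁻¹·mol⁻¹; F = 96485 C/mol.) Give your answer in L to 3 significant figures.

0.152 L

Q = 0.541 A × 3768 s = 2038 C
n(e⁻) = 2038 / 96485 = 0.02112 mol
2H₂O → O₂ + 4H⁺ + 4e⁻, so n(O₂) = 0.02112 / 4 = 0.005280 mol
V = nRT/P = 0.005280 × 0.0821 × 290 / 0.826 = 0.1522 L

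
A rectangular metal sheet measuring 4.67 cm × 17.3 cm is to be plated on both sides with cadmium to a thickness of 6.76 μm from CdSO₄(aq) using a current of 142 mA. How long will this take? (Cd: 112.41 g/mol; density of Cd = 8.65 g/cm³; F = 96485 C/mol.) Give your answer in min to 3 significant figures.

Plated area = 2 × 4.67 × 17.3 = 161.6 cm²
Volume = 161.6 × 6.76×10⁻⁴ cm = 0.1092 cm³
m(Cd) = 0.1092 × 8.65 = 0.9446 g
n(Cd) = 0.9446 / 112.41 = 0.008403 mol; n(e⁻) = 2 × 0.008403 = 0.01681 mol
Q = 0.01681 × 96485 = 1622 C
t = 1622 / 0.142 = 11420 s = 190 min

190 min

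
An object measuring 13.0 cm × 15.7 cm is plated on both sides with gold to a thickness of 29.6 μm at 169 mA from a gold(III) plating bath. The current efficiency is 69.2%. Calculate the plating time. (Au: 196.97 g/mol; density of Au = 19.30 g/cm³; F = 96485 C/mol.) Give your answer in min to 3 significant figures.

Plated area = 2 × 13.0 × 15.7 = 408.2 cm²
Volume = 408.2 × 29.6×10⁻⁴ cm = 1.208 cm³
m(Au) = 1.208 × 19.30 = 23.31 g
n(Au) = 23.31 / 196.97 = 0.1183 mol; n(e⁻) = 3 × 0.1183 = 0.3549 mol
Q = 0.3549 × 96485 / 0.692 = 49480 C
t = 49480 / 0.169 = 2.928×10^5 s = 4880 min

4880 min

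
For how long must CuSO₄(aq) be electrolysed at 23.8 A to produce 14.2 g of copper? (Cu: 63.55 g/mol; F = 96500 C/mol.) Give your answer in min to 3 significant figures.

n(Cu) = 14.2 / 63.55 = 0.2234 mol
Cu²⁺ + 2e⁻ → Cu, so n(e⁻) = 2 × 0.2234 = 0.4468 mol
Q = 0.4468 × 96500 = 43120 C
t = Q / I = 43120 / 23.8 = 1812 s = 30.2 min

30.2 min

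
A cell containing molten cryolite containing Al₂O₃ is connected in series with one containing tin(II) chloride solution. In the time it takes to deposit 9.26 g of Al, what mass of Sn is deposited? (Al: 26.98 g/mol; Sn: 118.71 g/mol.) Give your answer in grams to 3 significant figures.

61.1 g

n(Al) = 9.26 / 26.98 = 0.3432 mol
Al³⁺ + 3e⁻ → Al, so n(e⁻) = 3 × 0.3432 = 1.030 mol
The cells are in series, so the same charge (and hence the same n(e⁻) = 1.030 mol) passes through both.
Sn²⁺ + 2e⁻ → Sn, so n(Sn) = 1.030 / 2 = 0.5150 mol
m(Sn) = 0.5150 × 118.71 = 61.1 g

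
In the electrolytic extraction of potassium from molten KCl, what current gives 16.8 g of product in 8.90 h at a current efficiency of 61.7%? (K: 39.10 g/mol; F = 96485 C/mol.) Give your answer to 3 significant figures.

2.10 A

n(K) = 16.8 / 39.10 = 0.4297 mol
K⁺ + e⁻ → K, so n(e⁻) = 0.4297 mol
Q = 0.4297 × 96485 / 0.617 = 67200 C
I = Q / t = 67200 / 32040 s = 2.10 A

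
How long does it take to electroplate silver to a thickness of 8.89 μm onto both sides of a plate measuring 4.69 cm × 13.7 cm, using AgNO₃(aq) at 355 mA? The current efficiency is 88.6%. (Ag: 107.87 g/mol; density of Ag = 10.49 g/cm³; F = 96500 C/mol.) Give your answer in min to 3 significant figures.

Plated area = 2 × 4.69 × 13.7 = 128.5 cm²
Volume = 128.5 × 8.89×10⁻⁴ cm = 0.1142 cm³
m(Ag) = 0.1142 × 10.49 = 1.198 g
n(Ag) = 1.198 / 107.87 = 0.01111 mol; n(e⁻) = 0.01111 mol
Q = 0.01111 × 96500 / 0.886 = 1210 C
t = 1210 / 0.355 = 3408 s = 56.8 min

56.8 min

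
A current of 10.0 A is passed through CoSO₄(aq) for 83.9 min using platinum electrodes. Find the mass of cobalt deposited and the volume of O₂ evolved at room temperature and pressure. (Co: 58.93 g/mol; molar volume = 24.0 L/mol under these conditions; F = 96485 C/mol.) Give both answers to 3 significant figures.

Q = 10.0 × 5034 = 50340 C; n(e⁻) = 50340 / 96485 = 0.5217 mol
Cathode: Co²⁺ + 2e⁻ → Co → n(Co) = 0.5217/2 = 0.2609 mol → 15.4 g
Anode: 2H₂O → O₂ + 4H⁺ + 4e⁻ → n(O₂) = 0.5217/4 = 0.1304 mol → 3.13 L

15.4 g Co; 3.13 L O₂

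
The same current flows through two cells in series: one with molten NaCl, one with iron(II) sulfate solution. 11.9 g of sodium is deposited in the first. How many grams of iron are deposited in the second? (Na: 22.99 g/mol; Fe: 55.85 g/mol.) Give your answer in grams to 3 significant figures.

14.5 g

n(Na) = 11.9 / 22.99 = 0.5176 mol
Na⁺ + e⁻ → Na, so n(e⁻) = 0.5176 mol
Same current for the same time ⇒ same n(e⁻) = 0.5176 mol in both cells.
Fe²⁺ + 2e⁻ → Fe, so n(Fe) = 0.5176 / 2 = 0.2588 mol
m(Fe) = 0.2588 × 55.85 = 14.5 g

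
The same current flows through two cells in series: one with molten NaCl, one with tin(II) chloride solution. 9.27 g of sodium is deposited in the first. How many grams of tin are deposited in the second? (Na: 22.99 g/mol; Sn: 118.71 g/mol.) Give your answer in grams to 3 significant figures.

23.9 g

n(Na) = 9.27 / 22.99 = 0.4032 mol
Na⁺ + e⁻ → Na, so n(e⁻) = 0.4032 mol
Since the cells are in series, n(e⁻) in the Sn cell is also 0.4032 mol.
Sn²⁺ + 2e⁻ → Sn, so n(Sn) = 0.4032 / 2 = 0.2016 mol
m(Sn) = 0.2016 × 118.71 = 23.9 g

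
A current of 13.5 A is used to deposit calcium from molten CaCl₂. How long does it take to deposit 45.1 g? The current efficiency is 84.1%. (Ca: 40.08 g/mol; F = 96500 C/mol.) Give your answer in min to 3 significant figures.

319 min

n(Ca) = 45.1 / 40.08 = 1.125 mol
Ca²⁺ + 2e⁻ → Ca, so n(e⁻) = 2 × 1.125 = 2.250 mol
Q = 2.250 × 96500 / 0.841 = 2.582×10^5 C
t = Q / I = 2.582×10^5 / 13.5 = 19130 s = 319 min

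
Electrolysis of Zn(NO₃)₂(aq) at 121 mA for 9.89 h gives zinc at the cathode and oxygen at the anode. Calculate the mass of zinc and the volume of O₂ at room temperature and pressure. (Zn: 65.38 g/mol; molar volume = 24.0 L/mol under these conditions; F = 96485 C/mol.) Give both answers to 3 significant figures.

1.46 g Zn; 0.268 L O₂

Q = 0.121 × 35604 = 4308 C; n(e⁻) = 4308 / 96485 = 0.04465 mol
Cathode: Zn²⁺ + 2e⁻ → Zn → n(Zn) = 0.04465/2 = 0.02233 mol → 1.46 g
Anode: 2H₂O → O₂ + 4H⁺ + 4e⁻ → n(O₂) = 0.04465/4 = 0.01116 mol → 0.268 L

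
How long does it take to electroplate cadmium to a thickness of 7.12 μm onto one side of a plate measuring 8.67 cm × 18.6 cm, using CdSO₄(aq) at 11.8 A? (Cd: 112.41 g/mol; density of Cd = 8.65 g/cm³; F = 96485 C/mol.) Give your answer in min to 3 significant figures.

2.41 min

Plated area = 8.67 × 18.6 = 161.3 cm²
Volume = 161.3 × 7.12×10⁻⁴ cm = 0.1148 cm³
m(Cd) = 0.1148 × 8.65 = 0.9930 g
n(Cd) = 0.9930 / 112.41 = 0.008834 mol; n(e⁻) = 2 × 0.008834 = 0.01767 mol
Q = 0.01767 × 96485 = 1705 C
t = 1705 / 11.8 = 144.5 s = 2.41 min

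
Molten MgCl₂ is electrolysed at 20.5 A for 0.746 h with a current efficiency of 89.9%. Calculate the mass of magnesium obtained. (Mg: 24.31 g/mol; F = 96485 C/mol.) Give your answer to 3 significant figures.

6.24 g

Q = 20.5 × 2685.6 = 55050 C
n(e⁻) = 55050 / 96485 = 0.5706 mol
Mg²⁺ + 2e⁻ → Mg, so theoretical m(Mg) = 0.2853 × 24.31 = 6.936 g
Actual mass = 89.9% × 6.936 = 6.24 g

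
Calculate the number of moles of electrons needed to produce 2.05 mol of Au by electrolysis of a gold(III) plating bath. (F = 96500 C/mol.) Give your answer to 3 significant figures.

Au³⁺ + 3e⁻ → Au, so n(e⁻) = 3 × 2.05 = 6.150 mol

6.15 mol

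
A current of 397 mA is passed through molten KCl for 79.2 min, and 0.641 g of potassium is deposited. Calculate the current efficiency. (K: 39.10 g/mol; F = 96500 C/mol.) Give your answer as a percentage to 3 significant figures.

Q = 0.397 × 4752 = 1887 C
n(e⁻) = 1887 / 96500 = 0.01955 mol
K⁺ + e⁻ → K, so theoretical n(K) = 0.01955 mol → 0.7644 g
Efficiency = 0.641 / 0.7644 = 0.8386 = 83.9%

83.9%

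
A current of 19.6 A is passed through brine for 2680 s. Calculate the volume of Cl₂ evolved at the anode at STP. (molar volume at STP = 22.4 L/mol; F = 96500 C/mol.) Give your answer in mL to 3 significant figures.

Q = 19.6 A × 2680 s = 52530 C
n(e⁻) = Q/F = 52530/96500 = 0.5444 mol
2Cl⁻ → Cl₂ + 2e⁻, so n(Cl₂) = 0.5444 / 2 = 0.2722 mol
V = 0.2722 × 22.4 = 6.097 L
= 6100 mL

6100 mL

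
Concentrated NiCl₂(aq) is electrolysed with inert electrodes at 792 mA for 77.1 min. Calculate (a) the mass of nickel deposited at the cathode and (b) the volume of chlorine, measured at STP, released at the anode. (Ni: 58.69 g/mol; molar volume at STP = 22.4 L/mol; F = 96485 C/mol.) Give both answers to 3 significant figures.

Q = 0.792 × 4626 = 3664 C; n(e⁻) = 3664 / 96485 = 0.03797 mol
Cathode: Ni²⁺ + 2e⁻ → Ni → n(Ni) = 0.03797/2 = 0.01899 mol → 1.11 g
Anode: 2Cl⁻ → Cl₂ + 2e⁻ → n(Cl₂) = 0.03797/2 = 0.01899 mol → 0.425 L

1.11 g Ni; 0.425 L Cl₂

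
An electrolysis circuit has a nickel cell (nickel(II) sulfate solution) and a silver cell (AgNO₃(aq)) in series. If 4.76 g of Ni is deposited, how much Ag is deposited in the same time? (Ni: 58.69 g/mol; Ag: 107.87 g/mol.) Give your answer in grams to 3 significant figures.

17.5 g

n(Ni) = 4.76 / 58.69 = 0.08110 mol
Ni²⁺ + 2e⁻ → Ni, so n(e⁻) = 2 × 0.08110 = 0.1622 mol
Since the cells are in series, n(e⁻) in the Ag cell is also 0.1622 mol.
Ag⁺ + e⁻ → Ag, so n(Ag) = 0.1622 mol
m(Ag) = 0.1622 × 107.87 = 17.5 g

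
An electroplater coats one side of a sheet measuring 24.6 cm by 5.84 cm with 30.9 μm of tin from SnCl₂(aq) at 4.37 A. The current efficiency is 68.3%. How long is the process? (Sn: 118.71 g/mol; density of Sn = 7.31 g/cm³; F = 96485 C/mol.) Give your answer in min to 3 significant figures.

29.5 min

Plated area = 24.6 × 5.84 = 143.7 cm²
Volume = 143.7 × 30.9×10⁻⁴ cm = 0.4440 cm³
m(Sn) = 0.4440 × 7.31 = 3.246 g
n(Sn) = 3.246 / 118.71 = 0.02734 mol; n(e⁻) = 2 × 0.02734 = 0.05468 mol
Q = 0.05468 × 96485 / 0.683 = 7724 C
t = 7724 / 4.37 = 1768 s = 29.5 min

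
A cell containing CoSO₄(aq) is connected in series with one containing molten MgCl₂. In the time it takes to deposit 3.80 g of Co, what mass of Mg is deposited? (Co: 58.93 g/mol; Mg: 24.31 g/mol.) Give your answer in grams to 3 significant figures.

n(Co) = 3.80 / 58.93 = 0.06448 mol
Co²⁺ + 2e⁻ → Co, so n(e⁻) = 2 × 0.06448 = 0.1290 mol
The cells are in series, so the same charge (and hence the same n(e⁻) = 0.1290 mol) passes through both.
Mg²⁺ + 2e⁻ → Mg, so n(Mg) = 0.1290 / 2 = 0.06450 mol
m(Mg) = 0.06450 × 24.31 = 1.57 g

1.57 g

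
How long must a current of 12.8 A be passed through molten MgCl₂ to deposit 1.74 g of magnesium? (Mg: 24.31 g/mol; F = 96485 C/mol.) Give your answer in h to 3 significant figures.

n(Mg) = 1.74 / 24.31 = 0.07158 mol
Mg²⁺ + 2e⁻ → Mg, so n(e⁻) = 2 × 0.07158 = 0.1432 mol
Q = 0.1432 × 96485 = 13820 C
t = Q / I = 13820 / 12.8 = 1080 s = 0.300 h

0.300 h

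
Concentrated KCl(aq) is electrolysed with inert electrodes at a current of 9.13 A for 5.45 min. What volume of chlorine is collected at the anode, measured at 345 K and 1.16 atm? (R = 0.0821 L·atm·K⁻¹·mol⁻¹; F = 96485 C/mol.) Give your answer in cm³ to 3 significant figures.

Charge passed = 9.13 × 327 = 2986 C
n(e⁻) = 2986 / 96485 = 0.03095 mol
2Cl⁻ → Cl₂ + 2e⁻, so n(Cl₂) = 0.03095 / 2 = 0.01548 mol
V = nRT/P = 0.01548 × 0.0821 × 345 / 1.16 = 0.3780 L
= 378 cm³

378 cm³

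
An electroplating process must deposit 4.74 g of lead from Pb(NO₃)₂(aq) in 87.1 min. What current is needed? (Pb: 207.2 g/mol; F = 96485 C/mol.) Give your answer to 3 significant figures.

0.845 A

n(Pb) = 4.74 / 207.2 = 0.02288 mol
Pb²⁺ + 2e⁻ → Pb, so n(e⁻) = 2 × 0.02288 = 0.04576 mol
Q = 0.04576 × 96485 = 4415 C
I = Q / t = 4415 / 5226 s = 0.845 A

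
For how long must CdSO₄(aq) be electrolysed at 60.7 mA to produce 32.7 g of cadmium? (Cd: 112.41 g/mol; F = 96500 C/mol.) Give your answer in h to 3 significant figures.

257 h

n(Cd) = 32.7 / 112.41 = 0.2909 mol
Cd²⁺ + 2e⁻ → Cd, so n(e⁻) = 2 × 0.2909 = 0.5818 mol
Q = 0.5818 × 96500 = 56140 C
t = Q / I = 56140 / 0.0607 = 9.249×10^5 s = 257 h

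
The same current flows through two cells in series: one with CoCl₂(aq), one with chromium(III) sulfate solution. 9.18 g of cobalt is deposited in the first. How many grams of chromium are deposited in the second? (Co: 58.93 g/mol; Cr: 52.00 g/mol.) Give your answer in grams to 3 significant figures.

5.40 g

n(Co) = 9.18 / 58.93 = 0.1558 mol
Co²⁺ + 2e⁻ → Co, so n(e⁻) = 2 × 0.1558 = 0.3116 mol
Since the cells are in series, n(e⁻) in the Cr cell is also 0.3116 mol.
Cr³⁺ + 3e⁻ → Cr, so n(Cr) = 0.3116 / 3 = 0.1039 mol
m(Cr) = 0.1039 × 52.00 = 5.40 g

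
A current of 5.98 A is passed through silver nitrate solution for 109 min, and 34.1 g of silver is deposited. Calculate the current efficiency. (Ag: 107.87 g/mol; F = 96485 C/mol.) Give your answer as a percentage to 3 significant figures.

78.0%

Q = 5.98 × 6540 = 39110 C
n(e⁻) = 39110 / 96485 = 0.4053 mol
Ag⁺ + e⁻ → Ag, so theoretical n(Ag) = 0.4053 mol → 43.72 g
Efficiency = 34.1 / 43.72 = 0.7800 = 78.0%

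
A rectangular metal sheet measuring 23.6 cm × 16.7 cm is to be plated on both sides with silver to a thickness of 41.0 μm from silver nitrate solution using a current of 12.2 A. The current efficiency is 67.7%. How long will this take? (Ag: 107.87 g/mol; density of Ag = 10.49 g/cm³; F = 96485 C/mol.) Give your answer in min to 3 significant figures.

Plated area = 2 × 23.6 × 16.7 = 788.2 cm²
Volume = 788.2 × 41.0×10⁻⁴ cm = 3.232 cm³
m(Ag) = 3.232 × 10.49 = 33.90 g
n(Ag) = 33.90 / 107.87 = 0.3143 mol; n(e⁻) = 0.3143 mol
Q = 0.3143 × 96485 / 0.677 = 44790 C
t = 44790 / 12.2 = 3671 s = 61.2 min

61.2 min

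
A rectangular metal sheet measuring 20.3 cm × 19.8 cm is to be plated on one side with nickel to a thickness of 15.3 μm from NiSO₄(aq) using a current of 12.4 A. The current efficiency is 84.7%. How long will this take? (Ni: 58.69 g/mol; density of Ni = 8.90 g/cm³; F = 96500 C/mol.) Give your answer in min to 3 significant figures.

28.6 min

Plated area = 20.3 × 19.8 = 401.9 cm²
Volume = 401.9 × 15.3×10⁻⁴ cm = 0.6149 cm³
m(Ni) = 0.6149 × 8.90 = 5.473 g
n(Ni) = 5.473 / 58.69 = 0.09325 mol; n(e⁻) = 2 × 0.09325 = 0.1865 mol
Q = 0.1865 × 96500 / 0.847 = 21250 C
t = 21250 / 12.4 = 1714 s = 28.6 min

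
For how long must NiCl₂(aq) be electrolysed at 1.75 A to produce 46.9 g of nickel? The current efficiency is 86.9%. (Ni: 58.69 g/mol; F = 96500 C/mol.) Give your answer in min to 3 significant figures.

1690 min

n(Ni) = 46.9 / 58.69 = 0.7991 mol
Ni²⁺ + 2e⁻ → Ni, so n(e⁻) = 2 × 0.7991 = 1.598 mol
Q = 1.598 × 96500 / 0.869 = 1.775×10^5 C
t = Q / I = 1.775×10^5 / 1.75 = 1.014×10^5 s = 1690 min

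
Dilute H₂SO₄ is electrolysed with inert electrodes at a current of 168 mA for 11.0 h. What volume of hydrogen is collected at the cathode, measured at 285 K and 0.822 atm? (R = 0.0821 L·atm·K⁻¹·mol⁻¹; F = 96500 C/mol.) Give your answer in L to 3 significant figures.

Q = It = 0.168 × 39600 = 6653 C
Moles of electrons = 6653 / 96500 = 0.06894 mol
2H⁺ + 2e⁻ → H₂, so n(H₂) = 0.06894 / 2 = 0.03447 mol
V = nRT/P = 0.03447 × 0.0821 × 285 / 0.822 = 0.9812 L

0.981 L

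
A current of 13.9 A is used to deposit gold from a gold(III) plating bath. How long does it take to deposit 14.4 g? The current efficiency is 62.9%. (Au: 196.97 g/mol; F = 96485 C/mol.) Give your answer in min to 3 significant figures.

40.3 min

n(Au) = 14.4 / 196.97 = 0.07311 mol
Au³⁺ + 3e⁻ → Au, so n(e⁻) = 3 × 0.07311 = 0.2193 mol
Q = 0.2193 × 96485 / 0.629 = 33640 C
t = Q / I = 33640 / 13.9 = 2420 s = 40.3 min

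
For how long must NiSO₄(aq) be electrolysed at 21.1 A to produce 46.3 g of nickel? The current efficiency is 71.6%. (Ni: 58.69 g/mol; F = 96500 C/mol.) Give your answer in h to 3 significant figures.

n(Ni) = 46.3 / 58.69 = 0.7889 mol
Ni²⁺ + 2e⁻ → Ni, so n(e⁻) = 2 × 0.7889 = 1.578 mol
Q = 1.578 × 96500 / 0.716 = 2.127×10^5 C
t = Q / I = 2.127×10^5 / 21.1 = 10080 s = 2.80 h

2.80 h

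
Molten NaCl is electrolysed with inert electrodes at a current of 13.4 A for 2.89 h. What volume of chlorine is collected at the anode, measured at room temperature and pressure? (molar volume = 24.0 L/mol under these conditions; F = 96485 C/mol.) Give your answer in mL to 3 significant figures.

Q = It = 13.4 × 10404 = 1.394×10^5 C
Moles of electrons = 1.394×10^5 / 96485 = 1.445 mol
2Cl⁻ → Cl₂ + 2e⁻, so n(Cl₂) = 1.445 / 2 = 0.7225 mol
V = 0.7225 × 24.0 = 17.34 L
= 17300 mL

17300 mL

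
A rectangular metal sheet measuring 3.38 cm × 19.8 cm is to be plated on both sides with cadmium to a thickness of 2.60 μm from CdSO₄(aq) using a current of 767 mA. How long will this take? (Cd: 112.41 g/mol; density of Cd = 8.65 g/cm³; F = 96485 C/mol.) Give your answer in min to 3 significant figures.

Plated area = 2 × 3.38 × 19.8 = 133.8 cm²
Volume = 133.8 × 2.60×10⁻⁴ cm = 0.03479 cm³
m(Cd) = 0.03479 × 8.65 = 0.3009 g
n(Cd) = 0.3009 / 112.41 = 0.002677 mol; n(e⁻) = 2 × 0.002677 = 0.005354 mol
Q = 0.005354 × 96485 = 516.6 C
t = 516.6 / 0.767 = 673.5 s = 11.2 min

11.2 min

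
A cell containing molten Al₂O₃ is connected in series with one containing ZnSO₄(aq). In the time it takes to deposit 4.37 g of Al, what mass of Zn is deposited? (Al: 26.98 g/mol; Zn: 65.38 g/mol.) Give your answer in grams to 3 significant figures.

15.9 g

n(Al) = 4.37 / 26.98 = 0.1620 mol
Al³⁺ + 3e⁻ → Al, so n(e⁻) = 3 × 0.1620 = 0.4860 mol
Same current for the same time ⇒ same n(e⁻) = 0.4860 mol in both cells.
Zn²⁺ + 2e⁻ → Zn, so n(Zn) = 0.4860 / 2 = 0.2430 mol
m(Zn) = 0.2430 × 65.38 = 15.9 g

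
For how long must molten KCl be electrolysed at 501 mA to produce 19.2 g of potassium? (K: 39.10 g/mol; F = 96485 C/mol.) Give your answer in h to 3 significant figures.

n(K) = 19.2 / 39.10 = 0.4910 mol
K⁺ + e⁻ → K, so n(e⁻) = 0.4910 mol
Q = 0.4910 × 96485 = 47370 C
t = Q / I = 47370 / 0.501 = 94550 s = 26.3 h

26.3 h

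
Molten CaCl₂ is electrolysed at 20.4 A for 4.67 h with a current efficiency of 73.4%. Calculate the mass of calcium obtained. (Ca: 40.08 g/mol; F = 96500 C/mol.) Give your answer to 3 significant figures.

52.3 g

Q = 20.4 × 16812 = 3.430×10^5 C
n(e⁻) = 3.430×10^5 / 96500 = 3.554 mol
Ca²⁺ + 2e⁻ → Ca, so theoretical m(Ca) = 1.777 × 40.08 = 71.22 g
Actual mass = 73.4% × 71.22 = 52.3 g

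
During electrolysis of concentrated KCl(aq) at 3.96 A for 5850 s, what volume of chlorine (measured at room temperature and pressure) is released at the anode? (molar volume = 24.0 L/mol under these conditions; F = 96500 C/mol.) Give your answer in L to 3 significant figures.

Charge passed = 3.96 × 5850 = 23170 C
Moles of electrons = 23170 / 96500 = 0.2401 mol
2Cl⁻ → Cl₂ + 2e⁻, so n(Cl₂) = 0.2401 / 2 = 0.1201 mol
V = 0.1201 × 24.0 = 2.882 L

2.88 L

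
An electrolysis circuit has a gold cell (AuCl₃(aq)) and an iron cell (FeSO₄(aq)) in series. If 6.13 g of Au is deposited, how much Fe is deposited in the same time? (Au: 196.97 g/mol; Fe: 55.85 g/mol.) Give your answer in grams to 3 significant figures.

n(Au) = 6.13 / 196.97 = 0.03112 mol
Au³⁺ + 3e⁻ → Au, so n(e⁻) = 3 × 0.03112 = 0.09336 mol
Since the cells are in series, n(e⁻) in the Fe cell is also 0.09336 mol.
Fe²⁺ + 2e⁻ → Fe, so n(Fe) = 0.09336 / 2 = 0.04668 mol
m(Fe) = 0.04668 × 55.85 = 2.61 g

2.61 g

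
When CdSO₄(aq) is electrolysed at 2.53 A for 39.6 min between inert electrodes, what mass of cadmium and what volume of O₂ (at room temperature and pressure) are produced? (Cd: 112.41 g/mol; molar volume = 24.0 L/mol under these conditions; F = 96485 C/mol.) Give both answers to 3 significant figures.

3.50 g Cd; 0.374 L O₂

Q = 2.53 × 2376 = 6011 C; n(e⁻) = 6011 / 96485 = 0.06230 mol
Cathode: Cd²⁺ + 2e⁻ → Cd → n(Cd) = 0.06230/2 = 0.03115 mol → 3.50 g
Anode: 2H₂O → O₂ + 4H⁺ + 4e⁻ → n(O₂) = 0.06230/4 = 0.01558 mol → 0.374 L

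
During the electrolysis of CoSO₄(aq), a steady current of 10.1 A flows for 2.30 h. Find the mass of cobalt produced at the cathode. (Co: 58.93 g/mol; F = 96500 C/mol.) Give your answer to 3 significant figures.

25.5 g

Q = It = 10.1 × 8280 = 83630 C
Moles of electrons = 83630 / 96500 = 0.8666 mol
Co²⁺ + 2e⁻ → Co, so n(Co) = 0.8666 / 2 = 0.4333 mol
m = 0.4333 × 58.93 = 25.5 g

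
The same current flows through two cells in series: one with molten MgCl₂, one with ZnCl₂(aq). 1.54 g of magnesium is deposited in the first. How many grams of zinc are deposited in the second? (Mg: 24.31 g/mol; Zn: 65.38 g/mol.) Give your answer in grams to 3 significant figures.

n(Mg) = 1.54 / 24.31 = 0.06335 mol
Mg²⁺ + 2e⁻ → Mg, so n(e⁻) = 2 × 0.06335 = 0.1267 mol
Since the cells are in series, n(e⁻) in the Zn cell is also 0.1267 mol.
Zn²⁺ + 2e⁻ → Zn, so n(Zn) = 0.1267 / 2 = 0.06335 mol
m(Zn) = 0.06335 × 65.38 = 4.14 g

4.14 g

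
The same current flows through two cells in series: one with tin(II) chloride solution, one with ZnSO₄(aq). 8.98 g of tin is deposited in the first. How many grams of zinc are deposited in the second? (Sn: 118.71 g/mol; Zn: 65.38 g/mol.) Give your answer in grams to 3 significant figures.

4.95 g

n(Sn) = 8.98 / 118.71 = 0.07565 mol
Sn²⁺ + 2e⁻ → Sn, so n(e⁻) = 2 × 0.07565 = 0.1513 mol
The cells are in series, so the same charge (and hence the same n(e⁻) = 0.1513 mol) passes through both.
Zn²⁺ + 2e⁻ → Zn, so n(Zn) = 0.1513 / 2 = 0.07565 mol
m(Zn) = 0.07565 × 65.38 = 4.95 g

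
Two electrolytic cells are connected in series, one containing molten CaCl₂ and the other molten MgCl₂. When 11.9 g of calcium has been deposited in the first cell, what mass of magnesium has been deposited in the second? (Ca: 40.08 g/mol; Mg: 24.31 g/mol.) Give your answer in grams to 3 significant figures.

n(Ca) = 11.9 / 40.08 = 0.2969 mol
Ca²⁺ + 2e⁻ → Ca, so n(e⁻) = 2 × 0.2969 = 0.5938 mol
Same current for the same time ⇒ same n(e⁻) = 0.5938 mol in both cells.
Mg²⁺ + 2e⁻ → Mg, so n(Mg) = 0.5938 / 2 = 0.2969 mol
m(Mg) = 0.2969 × 24.31 = 7.22 g

7.22 g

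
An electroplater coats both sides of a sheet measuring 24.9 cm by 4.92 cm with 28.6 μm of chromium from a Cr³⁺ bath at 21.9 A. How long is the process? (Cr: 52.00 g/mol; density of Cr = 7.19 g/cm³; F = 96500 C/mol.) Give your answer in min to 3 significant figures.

Plated area = 2 × 24.9 × 4.92 = 245.0 cm²
Volume = 245.0 × 28.6×10⁻⁴ cm = 0.7007 cm³
m(Cr) = 0.7007 × 7.19 = 5.038 g
n(Cr) = 5.038 / 52.00 = 0.09688 mol; n(e⁻) = 3 × 0.09688 = 0.2906 mol
Q = 0.2906 × 96500 = 28040 C
t = 28040 / 21.9 = 1280 s = 21.3 min

21.3 min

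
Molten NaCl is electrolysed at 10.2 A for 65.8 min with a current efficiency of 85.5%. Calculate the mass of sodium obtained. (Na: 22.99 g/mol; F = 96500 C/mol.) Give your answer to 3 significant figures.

8.20 g

Q = 10.2 × 3948 = 40270 C
n(e⁻) = 40270 / 96500 = 0.4173 mol
Na⁺ + e⁻ → Na, so theoretical m(Na) = 0.4173 × 22.99 = 9.594 g
Actual mass = 85.5% × 9.594 = 8.20 g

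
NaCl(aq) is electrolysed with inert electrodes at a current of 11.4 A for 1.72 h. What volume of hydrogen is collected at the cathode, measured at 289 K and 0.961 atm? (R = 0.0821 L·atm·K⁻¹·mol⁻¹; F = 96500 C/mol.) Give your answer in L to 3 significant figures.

Q = 11.4 A × 6192 s = 70590 C
Moles of electrons = 70590 / 96500 = 0.7315 mol
2H⁺ + 2e⁻ → H₂, so n(H₂) = 0.7315 / 2 = 0.3658 mol
V = nRT/P = 0.3658 × 0.0821 × 289 / 0.961 = 9.032 L

9.03 L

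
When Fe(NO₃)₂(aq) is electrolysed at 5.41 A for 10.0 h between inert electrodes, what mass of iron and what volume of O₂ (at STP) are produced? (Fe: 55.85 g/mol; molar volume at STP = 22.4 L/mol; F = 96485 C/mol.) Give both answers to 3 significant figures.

56.4 g Fe; 11.3 L O₂

Q = 5.41 × 36000 = 1.948×10^5 C; n(e⁻) = 1.948×10^5 / 96485 = 2.019 mol
Cathode: Fe²⁺ + 2e⁻ → Fe → n(Fe) = 2.019/2 = 1.010 mol → 56.4 g
Anode: 2H₂O → O₂ + 4H⁺ + 4e⁻ → n(O₂) = 2.019/4 = 0.5048 mol → 11.3 L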